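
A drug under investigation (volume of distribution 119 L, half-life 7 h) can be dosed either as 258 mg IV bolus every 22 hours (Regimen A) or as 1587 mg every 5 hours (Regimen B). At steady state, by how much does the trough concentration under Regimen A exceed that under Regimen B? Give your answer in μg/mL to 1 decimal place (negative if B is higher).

Regimen A: f = (1/2)^(22/7) ≈ 0.1132; Cmin,ss = (258/119)·f/(1−f) ≈ 0.277 μg/mL.
Regimen B: f = (1/2)^(5/7) ≈ 0.6095; Cmin,ss = (1587/119)·f/(1−f) ≈ 20.815 μg/mL.
Difference ≈ 0.277 − 20.815 ≈ -20.538 μg/mL.

-20.5 μg/mL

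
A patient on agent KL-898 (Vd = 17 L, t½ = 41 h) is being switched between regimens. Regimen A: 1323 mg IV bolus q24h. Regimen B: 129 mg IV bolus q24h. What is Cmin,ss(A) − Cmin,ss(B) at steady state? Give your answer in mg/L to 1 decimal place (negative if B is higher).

Regimen A: f = (1/2)^(24/41) ≈ 0.6665; Cmin,ss = (1323/17)·f/(1−f) ≈ 155.530 mg/L.
Regimen B: f = (1/2)^(24/41) ≈ 0.6665; Cmin,ss = (129/17)·f/(1−f) ≈ 15.165 mg/L.
Difference ≈ 155.530 − 15.165 ≈ 140.365 mg/L.

140.4 mg/L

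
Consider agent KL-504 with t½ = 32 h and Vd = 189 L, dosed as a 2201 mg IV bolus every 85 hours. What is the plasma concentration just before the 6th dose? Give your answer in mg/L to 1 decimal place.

2.2 mg/L

f = (1/2)^(τ/t½) = (1/2)^(85/32) ≈ 0.1586.
C₀ = D/Vd = 2201/189 ≈ 11.646 mg/L.
Before the 6th dose, 5 doses have been given. Superposition: Cmin = C₀·(f + f² + … + f^5).
≈ 11.646 × (0.1586 + 0.0252 + 0.0040 + 0.0006 + 0.0001) ≈ 11.646 × 0.1885 ≈ 2.195 mg/L.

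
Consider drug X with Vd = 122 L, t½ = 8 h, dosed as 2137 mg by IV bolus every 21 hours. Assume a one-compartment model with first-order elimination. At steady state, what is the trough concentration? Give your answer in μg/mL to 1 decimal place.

Over one 21-h interval, 21/8 ≈ 2.625 half-lives elapse, leaving f ≈ 0.1621 of each dose.
At steady state, accumulation factor R = 1/(1 − e^(−kτ)) ≈ 1.1935.
Single-dose peak C₀ = D/Vd = 2137/122 ≈ 17.516 μg/mL.
Cmax,ss = C₀/(1 − f) ≈ 17.516/0.8379 ≈ 20.905 μg/mL.
One interval later, Cmin,ss = Cmax,ss·e^(−kτ) ≈ 20.905 × 0.1621 ≈ 3.389 μg/mL.

3.4 μg/mL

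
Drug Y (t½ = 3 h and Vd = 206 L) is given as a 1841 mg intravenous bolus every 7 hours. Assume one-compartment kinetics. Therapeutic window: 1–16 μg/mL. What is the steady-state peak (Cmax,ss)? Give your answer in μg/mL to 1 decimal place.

τ/t½ = 7/3 ≈ 2.3333, so fraction remaining f = (1/2)^(7/3) ≈ 0.1984.
At steady state, accumulation factor R = 1/(1 − e^(−kτ)) ≈ 1.2475.
Single-dose peak C₀ = D/Vd = 1841/206 ≈ 8.937 μg/mL.
Cmax,ss = C₀/(1 − f) ≈ 8.937/0.8016 ≈ 11.149 μg/mL.
Peak 11.1 μg/mL vs MTC 16 μg/mL: below toxic threshold.

11.1 μg/mL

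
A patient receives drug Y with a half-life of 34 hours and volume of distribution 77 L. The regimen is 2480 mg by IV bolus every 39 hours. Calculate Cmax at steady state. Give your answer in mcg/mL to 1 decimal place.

k = ln2/t½ = ln2/34 ≈ 0.020387 h⁻¹; fraction remaining f = e^(−kτ) = e^(−0.020387×39) ≈ 0.4515.
At steady state, accumulation factor R = 1/(1 − e^(−kτ)) ≈ 1.8232.
Each bolus raises the concentration by D/Vd = 2480/77 ≈ 32.208 mcg/mL.
Cmax,ss = C₀/(1 − f) ≈ 32.208/0.5485 ≈ 58.720 mcg/mL.

58.7 mcg/mL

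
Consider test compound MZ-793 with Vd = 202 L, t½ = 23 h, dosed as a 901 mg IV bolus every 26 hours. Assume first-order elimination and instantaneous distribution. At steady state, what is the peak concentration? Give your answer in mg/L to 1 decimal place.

8.2 mg/L

τ/t½ = 26/23 ≈ 1.1304, so fraction remaining f = (1/2)^(26/23) ≈ 0.4568.
Accumulation ratio R = 1/(1 − f) ≈ 1/0.5432 ≈ 1.8409.
Each bolus raises the concentration by D/Vd = 901/202 ≈ 4.460 mg/L.
Cmax,ss = C₀/(1 − f) ≈ 4.460/0.5432 ≈ 8.211 mg/L.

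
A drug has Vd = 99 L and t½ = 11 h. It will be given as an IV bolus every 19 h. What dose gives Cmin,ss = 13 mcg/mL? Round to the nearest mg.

2974 mg

τ/t½ = 19/11 ≈ 1.7273, so f = (1/2)^(19/11) ≈ 0.302022.
Cmin,ss = (D/Vd)·f/(1−f), so D = Cmin,ss·Vd·(1−f)/f.
D = 13 × 99 × (1−f)/f ≈ 13 × 99 × 2.31102 ≈ 2974.28 mg.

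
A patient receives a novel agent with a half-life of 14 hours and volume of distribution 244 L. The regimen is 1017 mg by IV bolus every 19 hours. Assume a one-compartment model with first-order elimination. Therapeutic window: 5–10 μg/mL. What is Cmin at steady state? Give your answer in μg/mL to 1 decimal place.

2.7 μg/mL

k = ln2/t½ = ln2/14 ≈ 0.049511 h⁻¹; fraction remaining f = e^(−kτ) = e^(−0.049511×19) ≈ 0.3904.
Each bolus raises the concentration by D/Vd = 1017/244 ≈ 4.168 μg/mL.
Steady-state trough Cmin,ss = C₀·f/(1−f) ≈ 4.168 × 0.3904/0.6096 ≈ 2.669 μg/mL.
Trough 2.7 μg/mL vs MEC 5 μg/mL: subtherapeutic.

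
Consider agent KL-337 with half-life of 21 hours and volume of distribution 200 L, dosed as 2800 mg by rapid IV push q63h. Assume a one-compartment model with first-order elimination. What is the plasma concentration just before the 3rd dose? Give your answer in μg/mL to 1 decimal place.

f = (1/2)^(τ/t½) = (1/2)^(63/21) ≈ 0.1250.
C₀ = D/Vd = 2800/200 ≈ 14.000 μg/mL.
Before the 3rd dose, 2 doses have been given. Superposition: Cmin = C₀·(f + f²).
≈ 14.000 × (0.1250 + 0.0156) ≈ 14.000 × 0.1406 ≈ 1.968 μg/mL.

2.0 μg/mL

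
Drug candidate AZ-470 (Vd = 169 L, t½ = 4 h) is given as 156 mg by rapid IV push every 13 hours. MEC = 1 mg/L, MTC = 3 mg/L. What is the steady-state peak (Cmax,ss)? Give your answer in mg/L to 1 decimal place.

Over one 13-h interval, 13/4 ≈ 3.25 half-lives elapse, leaving f ≈ 0.1051 of each dose.
At steady state, accumulation factor R = 1/(1 − e^(−kτ)) ≈ 1.1174.
Single-dose peak C₀ = D/Vd = 156/169 ≈ 0.923 mg/L.
Steady-state peak Cmax,ss = C₀·R ≈ 0.923 × 1.1174 ≈ 1.031 mg/L.
Peak 1.0 mg/L vs MTC 3 mg/L: below toxic threshold.

1.0 mg/L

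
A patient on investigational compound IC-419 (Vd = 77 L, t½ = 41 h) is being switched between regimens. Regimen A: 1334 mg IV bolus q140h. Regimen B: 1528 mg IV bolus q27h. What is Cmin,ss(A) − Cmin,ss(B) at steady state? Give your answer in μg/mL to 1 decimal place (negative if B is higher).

Regimen A: f = (1/2)^(140/41) ≈ 0.0938; Cmin,ss = (1334/77)·f/(1−f) ≈ 1.793 μg/mL.
Regimen B: f = (1/2)^(27/41) ≈ 0.6335; Cmin,ss = (1528/77)·f/(1−f) ≈ 34.301 μg/mL.
Difference ≈ 1.793 − 34.301 ≈ -32.508 μg/mL.

-32.5 μg/mL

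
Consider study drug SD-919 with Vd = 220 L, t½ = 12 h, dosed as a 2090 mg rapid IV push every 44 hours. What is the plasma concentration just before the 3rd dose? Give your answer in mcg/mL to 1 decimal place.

0.8 mcg/mL

f = (1/2)^(τ/t½) = (1/2)^(44/12) ≈ 0.0787.
C₀ = D/Vd = 2090/220 ≈ 9.500 mcg/mL.
Before the 3rd dose, 2 doses have been given. Superposition: Cmin = C₀·(f + f²).
≈ 9.500 × (0.0787 + 0.0062) ≈ 9.500 × 0.0849 ≈ 0.807 mcg/mL.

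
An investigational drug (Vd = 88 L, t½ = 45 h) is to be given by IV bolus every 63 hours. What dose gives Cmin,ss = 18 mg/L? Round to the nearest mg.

τ/t½ = 63/45 ≈ 1.4, so f = (1/2)^(63/45) ≈ 0.378929.
Cmin,ss = (D/Vd)·f/(1−f), so D = Cmin,ss·Vd·(1−f)/f.
D = 18 × 88 × (1−f)/f ≈ 18 × 88 × 1.63902 ≈ 2596.21 mg.

2596 mg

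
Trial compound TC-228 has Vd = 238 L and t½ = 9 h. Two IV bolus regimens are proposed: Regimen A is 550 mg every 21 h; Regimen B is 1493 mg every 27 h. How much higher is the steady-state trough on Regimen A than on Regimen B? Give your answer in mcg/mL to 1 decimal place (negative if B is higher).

-0.3 mcg/mL

Regimen A: f = (1/2)^(21/9) ≈ 0.1984; Cmin,ss = (550/238)·f/(1−f) ≈ 0.572 mcg/mL.
Regimen B: f = (1/2)^(27/9) ≈ 0.1250; Cmin,ss = (1493/238)·f/(1−f) ≈ 0.896 mcg/mL.
Difference ≈ 0.572 − 0.896 ≈ -0.324 mcg/mL.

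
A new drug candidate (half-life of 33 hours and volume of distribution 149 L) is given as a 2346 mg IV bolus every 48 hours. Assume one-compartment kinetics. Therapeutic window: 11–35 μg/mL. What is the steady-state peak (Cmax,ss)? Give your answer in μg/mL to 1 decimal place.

24.8 μg/mL

k = ln2/t½ = ln2/33 ≈ 0.021004 h⁻¹; fraction remaining f = e^(−kτ) = e^(−0.021004×48) ≈ 0.3649.
At steady state, accumulation factor R = 1/(1 − e^(−kτ)) ≈ 1.5746.
Each bolus raises the concentration by D/Vd = 2346/149 ≈ 15.745 μg/mL.
Cmax,ss = C₀/(1 − f) ≈ 15.745/0.6351 ≈ 24.791 μg/mL.
Peak 24.8 μg/mL vs MTC 35 μg/mL: below toxic threshold.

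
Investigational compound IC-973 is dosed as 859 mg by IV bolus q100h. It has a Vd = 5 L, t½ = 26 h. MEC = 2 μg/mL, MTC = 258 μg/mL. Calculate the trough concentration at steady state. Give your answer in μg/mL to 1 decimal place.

12.8 μg/mL

Over one 100-h interval, 100/26 ≈ 3.8462 half-lives elapse, leaving f ≈ 0.0695 of each dose.
Single-dose peak C₀ = D/Vd = 859/5 ≈ 171.800 μg/mL.
Steady-state trough Cmin,ss = C₀·f/(1−f) ≈ 171.800 × 0.0695/0.9305 ≈ 12.832 μg/mL.
Trough 12.8 μg/mL vs MEC 2 μg/mL: adequate.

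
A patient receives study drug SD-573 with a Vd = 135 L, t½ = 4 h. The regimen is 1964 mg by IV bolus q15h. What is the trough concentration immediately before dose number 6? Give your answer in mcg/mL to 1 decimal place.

1.2 mcg/mL

f = (1/2)^(τ/t½) = (1/2)^(15/4) ≈ 0.0743.
C₀ = D/Vd = 1964/135 ≈ 14.548 mcg/mL.
Before the 6th dose, 5 doses have been given. Superposition: Cmin = C₀·(f + f² + … + f^5).
≈ 14.548 × (0.0743 + 0.0055 + 0.0004 + 0.0000 + 0.0000) ≈ 14.548 × 0.0802 ≈ 1.167 mcg/mL.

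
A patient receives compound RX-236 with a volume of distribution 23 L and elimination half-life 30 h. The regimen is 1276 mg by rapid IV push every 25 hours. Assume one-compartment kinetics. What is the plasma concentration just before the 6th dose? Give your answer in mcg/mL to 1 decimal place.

67.0 mcg/mL

f = (1/2)^(τ/t½) = (1/2)^(25/30) ≈ 0.5612.
C₀ = D/Vd = 1276/23 ≈ 55.478 mcg/mL.
Before the 6th dose, 5 doses have been given. Superposition: Cmin = C₀·(f + f² + … + f^5).
≈ 55.478 × (0.5612 + 0.3149 + 0.1767 + 0.0992 + 0.0557) ≈ 55.478 × 1.2077 ≈ 67.001 mcg/mL.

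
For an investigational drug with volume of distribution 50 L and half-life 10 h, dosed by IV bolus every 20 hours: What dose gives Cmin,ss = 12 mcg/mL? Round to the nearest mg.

τ/t½ = 20/10 ≈ 2, so f = (1/2)^(20/10) ≈ 0.250000.
Cmin,ss = (D/Vd)·f/(1−f), so D = Cmin,ss·Vd·(1−f)/f.
D = 12 × 50 × (1−f)/f ≈ 12 × 50 × 3.00000 ≈ 1800.00 mg.

1800 mg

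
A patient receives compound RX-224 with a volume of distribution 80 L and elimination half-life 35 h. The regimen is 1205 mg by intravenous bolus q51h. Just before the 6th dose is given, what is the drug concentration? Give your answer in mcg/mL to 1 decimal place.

8.6 mcg/mL

f = (1/2)^(τ/t½) = (1/2)^(51/35) ≈ 0.3642.
C₀ = D/Vd = 1205/80 ≈ 15.062 mcg/mL.
Before the 6th dose, 5 doses have been given. Superposition: Cmin = C₀·(f + f² + … + f^5).
≈ 15.062 × (0.3642 + 0.1326 + 0.0483 + 0.0176 + 0.0064) ≈ 15.062 × 0.5691 ≈ 8.572 mcg/mL.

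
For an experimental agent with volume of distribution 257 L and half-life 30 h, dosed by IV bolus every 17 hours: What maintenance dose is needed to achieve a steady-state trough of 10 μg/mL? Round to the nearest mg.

1236 mg

τ/t½ = 17/30 ≈ 0.56667, so f = (1/2)^(17/30) ≈ 0.675175.
Cmin,ss = (D/Vd)·f/(1−f), so D = Cmin,ss·Vd·(1−f)/f.
D = 10 × 257 × (1−f)/f ≈ 10 × 257 × 0.48110 ≈ 1236.43 mg.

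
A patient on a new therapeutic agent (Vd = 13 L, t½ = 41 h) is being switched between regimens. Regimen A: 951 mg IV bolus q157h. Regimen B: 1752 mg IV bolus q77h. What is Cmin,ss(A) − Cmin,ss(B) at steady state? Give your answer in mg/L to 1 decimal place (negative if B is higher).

Regimen A: f = (1/2)^(157/41) ≈ 0.0704; Cmin,ss = (951/13)·f/(1−f) ≈ 5.540 mg/L.
Regimen B: f = (1/2)^(77/41) ≈ 0.2721; Cmin,ss = (1752/13)·f/(1−f) ≈ 50.379 mg/L.
Difference ≈ 5.540 − 50.379 ≈ -44.839 mg/L.

-44.8 mg/L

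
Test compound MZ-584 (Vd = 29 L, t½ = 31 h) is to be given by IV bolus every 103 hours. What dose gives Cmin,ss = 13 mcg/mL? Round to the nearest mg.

3395 mg

τ/t½ = 103/31 ≈ 3.3226, so f = (1/2)^(103/31) ≈ 0.099955.
Cmin,ss = (D/Vd)·f/(1−f), so D = Cmin,ss·Vd·(1−f)/f.
D = 13 × 29 × (1−f)/f ≈ 13 × 29 × 9.00450 ≈ 3394.70 mg.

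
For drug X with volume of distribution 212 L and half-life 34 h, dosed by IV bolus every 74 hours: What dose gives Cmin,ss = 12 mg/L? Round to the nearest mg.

8956 mg

τ/t½ = 74/34 ≈ 2.1765, so f = (1/2)^(74/34) ≈ 0.221216.
Cmin,ss = (D/Vd)·f/(1−f), so D = Cmin,ss·Vd·(1−f)/f.
D = 12 × 212 × (1−f)/f ≈ 12 × 212 × 3.52047 ≈ 8956.08 mg.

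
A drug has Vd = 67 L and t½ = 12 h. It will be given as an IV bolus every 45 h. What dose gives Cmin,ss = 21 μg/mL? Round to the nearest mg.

τ/t½ = 45/12 ≈ 3.75, so f = (1/2)^(45/12) ≈ 0.074325.
Cmin,ss = (D/Vd)·f/(1−f), so D = Cmin,ss·Vd·(1−f)/f.
D = 21 × 67 × (1−f)/f ≈ 21 × 67 × 12.45442 ≈ 17523.37 mg.

17523 mg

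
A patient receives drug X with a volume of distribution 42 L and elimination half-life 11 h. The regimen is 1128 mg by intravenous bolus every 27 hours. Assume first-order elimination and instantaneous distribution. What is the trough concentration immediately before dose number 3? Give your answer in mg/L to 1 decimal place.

5.8 mg/L

f = (1/2)^(τ/t½) = (1/2)^(27/11) ≈ 0.1824.
C₀ = D/Vd = 1128/42 ≈ 26.857 mg/L.
Before the 3rd dose, 2 doses have been given. Superposition: Cmin = C₀·(f + f²).
≈ 26.857 × (0.1824 + 0.0333) ≈ 26.857 × 0.2157 ≈ 5.793 mg/L.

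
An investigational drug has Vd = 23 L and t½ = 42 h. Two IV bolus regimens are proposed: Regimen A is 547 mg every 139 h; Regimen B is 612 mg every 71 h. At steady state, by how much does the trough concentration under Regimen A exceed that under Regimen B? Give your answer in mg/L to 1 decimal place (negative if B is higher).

Regimen A: f = (1/2)^(139/42) ≈ 0.1009; Cmin,ss = (547/23)·f/(1−f) ≈ 2.669 mg/L.
Regimen B: f = (1/2)^(71/42) ≈ 0.3098; Cmin,ss = (612/23)·f/(1−f) ≈ 11.943 mg/L.
Difference ≈ 2.669 − 11.943 ≈ -9.274 mg/L.

-9.3 mg/L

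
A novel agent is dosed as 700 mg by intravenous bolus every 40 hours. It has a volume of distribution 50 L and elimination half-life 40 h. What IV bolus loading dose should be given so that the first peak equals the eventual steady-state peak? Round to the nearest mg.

1400 mg

f = (1/2)^(40/40) ≈ 0.500000; accumulation ratio R = 1/(1−f) ≈ 2.00000.
Loading dose to hit Cmax,ss on first dose: D_load = D_maint·R ≈ 700 × 2.00000 ≈ 1400.00 mg.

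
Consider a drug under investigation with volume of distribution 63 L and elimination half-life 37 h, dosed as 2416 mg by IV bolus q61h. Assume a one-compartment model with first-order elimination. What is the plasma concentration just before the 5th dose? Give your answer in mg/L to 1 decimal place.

17.8 mg/L

f = (1/2)^(τ/t½) = (1/2)^(61/37) ≈ 0.3189.
C₀ = D/Vd = 2416/63 ≈ 38.349 mg/L.
Before the 5th dose, 4 doses have been given. Superposition: Cmin = C₀·(f + f² + … + f^4).
≈ 38.349 × (0.3189 + 0.1017 + 0.0324 + 0.0103) ≈ 38.349 × 0.4633 ≈ 17.767 mg/L.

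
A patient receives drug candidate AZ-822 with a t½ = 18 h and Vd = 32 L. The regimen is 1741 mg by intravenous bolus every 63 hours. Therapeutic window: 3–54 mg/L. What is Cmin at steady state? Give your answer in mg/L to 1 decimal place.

5.3 mg/L

τ/t½ = 63/18 ≈ 3.5, so fraction remaining f = (1/2)^(63/18) ≈ 0.0884.
Each bolus raises the concentration by D/Vd = 1741/32 ≈ 54.406 mg/L.
Steady-state trough Cmin,ss = C₀·f/(1−f) ≈ 54.406 × 0.0884/0.9116 ≈ 5.276 mg/L.
Trough 5.3 mg/L vs MEC 3 mg/L: adequate.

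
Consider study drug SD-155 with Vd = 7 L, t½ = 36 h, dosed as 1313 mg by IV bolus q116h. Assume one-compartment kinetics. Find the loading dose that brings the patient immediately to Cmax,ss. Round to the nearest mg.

f = (1/2)^(116/36) ≈ 0.107155; accumulation ratio R = 1/(1−f) ≈ 1.12002.
Loading dose to hit Cmax,ss on first dose: D_load = D_maint·R ≈ 1313 × 1.12002 ≈ 1470.59 mg.

1471 mg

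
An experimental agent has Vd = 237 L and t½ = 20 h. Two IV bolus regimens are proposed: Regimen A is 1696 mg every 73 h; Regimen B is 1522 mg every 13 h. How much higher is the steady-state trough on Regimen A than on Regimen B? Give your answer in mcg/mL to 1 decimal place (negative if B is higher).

Regimen A: f = (1/2)^(73/20) ≈ 0.0797; Cmin,ss = (1696/237)·f/(1−f) ≈ 0.620 mcg/mL.
Regimen B: f = (1/2)^(13/20) ≈ 0.6373; Cmin,ss = (1522/237)·f/(1−f) ≈ 11.284 mcg/mL.
Difference ≈ 0.620 − 11.284 ≈ -10.664 mcg/mL.

-10.7 mcg/mL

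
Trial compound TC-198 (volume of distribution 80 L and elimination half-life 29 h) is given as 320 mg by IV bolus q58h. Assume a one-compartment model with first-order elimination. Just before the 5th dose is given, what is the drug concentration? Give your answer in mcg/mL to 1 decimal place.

1.3 mcg/mL

f = (1/2)^(τ/t½) = (1/2)^(58/29) ≈ 0.2500.
C₀ = D/Vd = 320/80 ≈ 4.000 mcg/mL.
Before the 5th dose, 4 doses have been given. Superposition: Cmin = C₀·(f + f² + … + f^4).
≈ 4.000 × (0.2500 + 0.0625 + 0.0156 + 0.0039) ≈ 4.000 × 0.3320 ≈ 1.328 mcg/mL.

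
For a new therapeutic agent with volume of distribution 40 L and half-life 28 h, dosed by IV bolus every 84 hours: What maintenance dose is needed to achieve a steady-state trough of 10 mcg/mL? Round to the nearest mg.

τ/t½ = 84/28 ≈ 3, so f = (1/2)^(84/28) ≈ 0.125000.
Cmin,ss = (D/Vd)·f/(1−f), so D = Cmin,ss·Vd·(1−f)/f.
D = 10 × 40 × (1−f)/f ≈ 10 × 40 × 7.00000 ≈ 2800.00 mg.

2800 mg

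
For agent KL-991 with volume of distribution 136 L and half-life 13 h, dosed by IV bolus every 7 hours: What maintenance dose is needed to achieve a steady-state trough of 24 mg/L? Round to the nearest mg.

τ/t½ = 7/13 ≈ 0.53846, so f = (1/2)^(7/13) ≈ 0.688505.
Cmin,ss = (D/Vd)·f/(1−f), so D = Cmin,ss·Vd·(1−f)/f.
D = 24 × 136 × (1−f)/f ≈ 24 × 136 × 0.45242 ≈ 1476.70 mg.

1477 mg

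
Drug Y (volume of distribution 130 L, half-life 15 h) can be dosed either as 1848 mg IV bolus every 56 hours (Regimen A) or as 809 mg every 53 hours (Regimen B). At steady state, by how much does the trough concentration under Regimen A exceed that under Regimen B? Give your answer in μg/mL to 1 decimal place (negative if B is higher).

Regimen A: f = (1/2)^(56/15) ≈ 0.0752; Cmin,ss = (1848/130)·f/(1−f) ≈ 1.156 μg/mL.
Regimen B: f = (1/2)^(53/15) ≈ 0.0864; Cmin,ss = (809/130)·f/(1−f) ≈ 0.589 μg/mL.
Difference ≈ 1.156 − 0.589 ≈ 0.567 μg/mL.

0.6 μg/mL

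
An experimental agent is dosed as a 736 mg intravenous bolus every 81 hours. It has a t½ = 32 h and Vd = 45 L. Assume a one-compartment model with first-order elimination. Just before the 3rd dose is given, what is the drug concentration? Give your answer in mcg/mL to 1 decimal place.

f = (1/2)^(τ/t½) = (1/2)^(81/32) ≈ 0.1730.
C₀ = D/Vd = 736/45 ≈ 16.356 mcg/mL.
Before the 3rd dose, 2 doses have been given. Superposition: Cmin = C₀·(f + f²).
≈ 16.356 × (0.1730 + 0.0299) ≈ 16.356 × 0.2029 ≈ 3.319 mcg/mL.

3.3 mcg/mL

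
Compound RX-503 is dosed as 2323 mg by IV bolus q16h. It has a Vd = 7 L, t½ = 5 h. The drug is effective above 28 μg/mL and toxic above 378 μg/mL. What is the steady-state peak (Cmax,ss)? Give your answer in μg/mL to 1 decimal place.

372.4 μg/mL

Over one 16-h interval, 16/5 ≈ 3.2 half-lives elapse, leaving f ≈ 0.1088 of each dose.
Accumulation ratio R = 1/(1 − f) ≈ 1/0.8912 ≈ 1.1221.
Each bolus raises the concentration by D/Vd = 2323/7 ≈ 331.857 μg/mL.
Steady-state peak Cmax,ss = C₀·R ≈ 331.857 × 1.1221 ≈ 372.377 μg/mL.
Peak 372.4 μg/mL vs MTC 378 μg/mL: below toxic threshold.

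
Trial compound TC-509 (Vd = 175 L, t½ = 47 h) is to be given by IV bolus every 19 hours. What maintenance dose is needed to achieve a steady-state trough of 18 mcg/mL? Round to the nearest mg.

1019 mg

τ/t½ = 19/47 ≈ 0.40426, so f = (1/2)^(19/47) ≈ 0.755626.
Cmin,ss = (D/Vd)·f/(1−f), so D = Cmin,ss·Vd·(1−f)/f.
D = 18 × 175 × (1−f)/f ≈ 18 × 175 × 0.32341 ≈ 1018.74 mg.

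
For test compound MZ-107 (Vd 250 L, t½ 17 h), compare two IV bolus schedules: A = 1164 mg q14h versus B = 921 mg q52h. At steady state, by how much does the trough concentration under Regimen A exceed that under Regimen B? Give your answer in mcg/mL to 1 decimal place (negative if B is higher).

5.5 mcg/mL

Regimen A: f = (1/2)^(14/17) ≈ 0.5651; Cmin,ss = (1164/250)·f/(1−f) ≈ 6.050 mcg/mL.
Regimen B: f = (1/2)^(52/17) ≈ 0.1200; Cmin,ss = (921/250)·f/(1−f) ≈ 0.502 mcg/mL.
Difference ≈ 6.050 − 0.502 ≈ 5.548 mcg/mL.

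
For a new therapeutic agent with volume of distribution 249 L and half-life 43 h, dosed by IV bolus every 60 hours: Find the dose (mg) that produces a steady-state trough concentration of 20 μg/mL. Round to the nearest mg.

τ/t½ = 60/43 ≈ 1.3953, so f = (1/2)^(60/43) ≈ 0.380153.
Cmin,ss = (D/Vd)·f/(1−f), so D = Cmin,ss·Vd·(1−f)/f.
D = 20 × 249 × (1−f)/f ≈ 20 × 249 × 1.63052 ≈ 8119.99 mg.

8120 mg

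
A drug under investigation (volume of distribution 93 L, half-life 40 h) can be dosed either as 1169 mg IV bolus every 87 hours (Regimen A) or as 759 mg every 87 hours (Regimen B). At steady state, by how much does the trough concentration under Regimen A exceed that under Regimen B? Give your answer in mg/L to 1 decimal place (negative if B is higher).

1.3 mg/L

Regimen A: f = (1/2)^(87/40) ≈ 0.2214; Cmin,ss = (1169/93)·f/(1−f) ≈ 3.574 mg/L.
Regimen B: f = (1/2)^(87/40) ≈ 0.2214; Cmin,ss = (759/93)·f/(1−f) ≈ 2.321 mg/L.
Difference ≈ 3.574 − 2.321 ≈ 1.253 mg/L.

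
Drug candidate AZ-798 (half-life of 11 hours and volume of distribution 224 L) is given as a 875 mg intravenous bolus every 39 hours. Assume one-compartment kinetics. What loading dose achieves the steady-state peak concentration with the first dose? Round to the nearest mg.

957 mg

f = (1/2)^(39/11) ≈ 0.085647; accumulation ratio R = 1/(1−f) ≈ 1.09367.
Loading dose to hit Cmax,ss on first dose: D_load = D_maint·R ≈ 875 × 1.09367 ≈ 956.96 mg.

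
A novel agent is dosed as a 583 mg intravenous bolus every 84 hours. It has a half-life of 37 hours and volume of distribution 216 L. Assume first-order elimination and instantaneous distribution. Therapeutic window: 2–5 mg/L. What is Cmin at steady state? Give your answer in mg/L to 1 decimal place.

k = ln2/t½ = ln2/37 ≈ 0.018734 h⁻¹; fraction remaining f = e^(−kτ) = e^(−0.018734×84) ≈ 0.2073.
Single-dose peak C₀ = D/Vd = 583/216 ≈ 2.699 mg/L.
Steady-state trough Cmin,ss = C₀·f/(1−f) ≈ 2.699 × 0.2073/0.7927 ≈ 0.706 mg/L.
Trough 0.7 mg/L vs MEC 2 mg/L: subtherapeutic.

0.7 mg/L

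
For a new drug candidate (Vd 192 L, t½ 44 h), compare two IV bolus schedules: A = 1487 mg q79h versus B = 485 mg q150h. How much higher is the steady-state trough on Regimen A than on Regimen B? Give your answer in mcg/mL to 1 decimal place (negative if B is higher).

Regimen A: f = (1/2)^(79/44) ≈ 0.2881; Cmin,ss = (1487/192)·f/(1−f) ≈ 3.134 mcg/mL.
Regimen B: f = (1/2)^(150/44) ≈ 0.0941; Cmin,ss = (485/192)·f/(1−f) ≈ 0.262 mcg/mL.
Difference ≈ 3.134 − 0.262 ≈ 2.872 mcg/mL.

2.9 mcg/mL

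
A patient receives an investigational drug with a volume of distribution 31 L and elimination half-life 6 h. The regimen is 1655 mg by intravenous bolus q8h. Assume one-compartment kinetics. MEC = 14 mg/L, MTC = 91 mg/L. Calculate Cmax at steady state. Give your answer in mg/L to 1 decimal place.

88.5 mg/L

Over one 8-h interval, 8/6 ≈ 1.3333 half-lives elapse, leaving f ≈ 0.3969 of each dose.
Accumulation ratio R = 1/(1 − f) ≈ 1/0.6031 ≈ 1.6581.
Single-dose peak C₀ = D/Vd = 1655/31 ≈ 53.387 mg/L.
Steady-state peak Cmax,ss = C₀·R ≈ 53.387 × 1.6581 ≈ 88.521 mg/L.
Peak 88.5 mg/L vs MTC 91 mg/L: below toxic threshold.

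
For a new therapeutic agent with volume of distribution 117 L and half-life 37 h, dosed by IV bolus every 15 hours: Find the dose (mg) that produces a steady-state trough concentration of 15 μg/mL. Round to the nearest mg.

τ/t½ = 15/37 ≈ 0.40541, so f = (1/2)^(15/37) ≈ 0.755024.
Cmin,ss = (D/Vd)·f/(1−f), so D = Cmin,ss·Vd·(1−f)/f.
D = 15 × 117 × (1−f)/f ≈ 15 × 117 × 0.32446 ≈ 569.43 mg.

569 mg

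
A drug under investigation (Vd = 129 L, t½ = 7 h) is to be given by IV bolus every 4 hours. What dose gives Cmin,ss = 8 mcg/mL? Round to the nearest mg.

τ/t½ = 4/7 ≈ 0.57143, so f = (1/2)^(4/7) ≈ 0.672950.
Cmin,ss = (D/Vd)·f/(1−f), so D = Cmin,ss·Vd·(1−f)/f.
D = 8 × 129 × (1−f)/f ≈ 8 × 129 × 0.48599 ≈ 501.54 mg.

502 mg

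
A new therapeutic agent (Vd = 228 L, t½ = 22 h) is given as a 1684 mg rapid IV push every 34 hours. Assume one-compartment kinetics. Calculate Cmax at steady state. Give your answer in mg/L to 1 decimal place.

11.2 mg/L

τ/t½ = 34/22 ≈ 1.5455, so fraction remaining f = (1/2)^(34/22) ≈ 0.3426.
At steady state, accumulation factor R = 1/(1 − e^(−kτ)) ≈ 1.5211.
Single-dose peak C₀ = D/Vd = 1684/228 ≈ 7.386 mg/L.
Steady-state peak Cmax,ss = C₀·R ≈ 7.386 × 1.5211 ≈ 11.235 mg/L.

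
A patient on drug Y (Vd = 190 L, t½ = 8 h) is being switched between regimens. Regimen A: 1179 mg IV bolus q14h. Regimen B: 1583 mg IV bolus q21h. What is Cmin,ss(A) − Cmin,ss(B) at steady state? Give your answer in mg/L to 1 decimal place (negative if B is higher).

1.0 mg/L

Regimen A: f = (1/2)^(14/8) ≈ 0.2973; Cmin,ss = (1179/190)·f/(1−f) ≈ 2.625 mg/L.
Regimen B: f = (1/2)^(21/8) ≈ 0.1621; Cmin,ss = (1583/190)·f/(1−f) ≈ 1.612 mg/L.
Difference ≈ 2.625 − 1.612 ≈ 1.013 mg/L.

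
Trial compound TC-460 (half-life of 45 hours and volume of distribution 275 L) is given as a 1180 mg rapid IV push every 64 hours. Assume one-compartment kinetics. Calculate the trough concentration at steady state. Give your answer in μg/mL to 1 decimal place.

τ/t½ = 64/45 ≈ 1.4222, so fraction remaining f = (1/2)^(64/45) ≈ 0.3731.
Accumulation ratio R = 1/(1 − f) ≈ 1/0.6269 ≈ 1.5952.
Each bolus raises the concentration by D/Vd = 1180/275 ≈ 4.291 μg/mL.
Steady-state peak Cmax,ss = C₀·R ≈ 4.291 × 1.5952 ≈ 6.845 μg/mL.
Steady-state trough Cmin,ss = Cmax,ss·f ≈ 6.845 × 0.3731 ≈ 2.554 μg/mL.

2.6 μg/mL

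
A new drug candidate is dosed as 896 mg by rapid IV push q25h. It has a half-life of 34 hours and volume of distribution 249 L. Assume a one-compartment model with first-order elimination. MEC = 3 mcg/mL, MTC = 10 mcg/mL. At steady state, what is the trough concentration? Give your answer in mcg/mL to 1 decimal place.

5.4 mcg/mL

k = ln2/t½ = ln2/34 ≈ 0.020387 h⁻¹; fraction remaining f = e^(−kτ) = e^(−0.020387×25) ≈ 0.6007.
Single-dose peak C₀ = D/Vd = 896/249 ≈ 3.598 mcg/mL.
Steady-state trough Cmin,ss = C₀·f/(1−f) ≈ 3.598 × 0.6007/0.3993 ≈ 5.413 mcg/mL.
Trough 5.4 mcg/mL vs MEC 3 mcg/mL: adequate.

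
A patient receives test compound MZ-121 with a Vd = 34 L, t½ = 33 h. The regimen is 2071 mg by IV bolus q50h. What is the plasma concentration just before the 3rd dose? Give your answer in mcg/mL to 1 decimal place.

28.8 mcg/mL

f = (1/2)^(τ/t½) = (1/2)^(50/33) ≈ 0.3499.
C₀ = D/Vd = 2071/34 ≈ 60.912 mcg/mL.
Before the 3rd dose, 2 doses have been given. Superposition: Cmin = C₀·(f + f²).
≈ 60.912 × (0.3499 + 0.1224) ≈ 60.912 × 0.4723 ≈ 28.769 mcg/mL.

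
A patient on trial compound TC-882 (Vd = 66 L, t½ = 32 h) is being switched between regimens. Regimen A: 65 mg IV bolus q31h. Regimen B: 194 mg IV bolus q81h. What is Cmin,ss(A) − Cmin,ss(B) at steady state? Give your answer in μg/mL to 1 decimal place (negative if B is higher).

0.4 μg/mL

Regimen A: f = (1/2)^(31/32) ≈ 0.5109; Cmin,ss = (65/66)·f/(1−f) ≈ 1.029 μg/mL.
Regimen B: f = (1/2)^(81/32) ≈ 0.1730; Cmin,ss = (194/66)·f/(1−f) ≈ 0.615 μg/mL.
Difference ≈ 1.029 − 0.615 ≈ 0.414 μg/mL.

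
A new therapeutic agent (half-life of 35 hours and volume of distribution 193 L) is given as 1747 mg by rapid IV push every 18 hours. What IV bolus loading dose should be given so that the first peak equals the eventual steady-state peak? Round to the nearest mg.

f = (1/2)^(18/35) ≈ 0.700139; accumulation ratio R = 1/(1−f) ≈ 3.33488.
Loading dose to hit Cmax,ss on first dose: D_load = D_maint·R ≈ 1747 × 3.33488 ≈ 5826.04 mg.

5826 mg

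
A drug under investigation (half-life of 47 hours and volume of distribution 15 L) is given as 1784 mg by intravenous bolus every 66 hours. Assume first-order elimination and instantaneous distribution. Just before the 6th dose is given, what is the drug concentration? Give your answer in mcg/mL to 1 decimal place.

71.7 mcg/mL

f = (1/2)^(τ/t½) = (1/2)^(66/47) ≈ 0.3778.
C₀ = D/Vd = 1784/15 ≈ 118.933 mcg/mL.
Before the 6th dose, 5 doses have been given. Superposition: Cmin = C₀·(f + f² + … + f^5).
≈ 118.933 × (0.3778 + 0.1427 + 0.0539 + 0.0204 + 0.0077) ≈ 118.933 × 0.6025 ≈ 71.657 mcg/mL.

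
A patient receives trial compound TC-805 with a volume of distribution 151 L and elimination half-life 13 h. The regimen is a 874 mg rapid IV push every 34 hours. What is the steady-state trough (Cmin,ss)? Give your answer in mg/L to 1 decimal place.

1.1 mg/L

Over one 34-h interval, 34/13 ≈ 2.6154 half-lives elapse, leaving f ≈ 0.1632 of each dose.
Single-dose peak C₀ = D/Vd = 874/151 ≈ 5.788 mg/L.
Steady-state trough Cmin,ss = C₀·f/(1−f) ≈ 5.788 × 0.1632/0.8368 ≈ 1.129 mg/L.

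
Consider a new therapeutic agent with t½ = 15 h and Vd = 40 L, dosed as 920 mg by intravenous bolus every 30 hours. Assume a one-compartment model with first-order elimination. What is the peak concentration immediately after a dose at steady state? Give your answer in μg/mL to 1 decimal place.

The dosing interval is 2 half-lives, so f = 2^(−2) = 0.25.
At steady state, R = 1/(1 − 0.25) = 4/3.
Single-dose peak C₀ = D/Vd = 920/40 = 23 μg/mL.
Steady-state peak Cmax,ss = C₀·R = 23 × 4/3 ≈ 30.667 μg/mL.

30.7 μg/mL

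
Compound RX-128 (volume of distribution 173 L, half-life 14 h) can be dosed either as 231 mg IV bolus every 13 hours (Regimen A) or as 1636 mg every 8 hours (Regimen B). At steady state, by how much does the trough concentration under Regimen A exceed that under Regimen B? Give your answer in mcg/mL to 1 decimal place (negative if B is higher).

Regimen A: f = (1/2)^(13/14) ≈ 0.5254; Cmin,ss = (231/173)·f/(1−f) ≈ 1.478 mcg/mL.
Regimen B: f = (1/2)^(8/14) ≈ 0.6730; Cmin,ss = (1636/173)·f/(1−f) ≈ 19.463 mcg/mL.
Difference ≈ 1.478 − 19.463 ≈ -17.985 mcg/mL.

-18.0 mcg/mL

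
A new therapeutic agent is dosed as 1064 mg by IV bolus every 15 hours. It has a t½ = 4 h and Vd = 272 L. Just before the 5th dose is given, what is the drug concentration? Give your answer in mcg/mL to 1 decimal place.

0.3 mcg/mL

f = (1/2)^(τ/t½) = (1/2)^(15/4) ≈ 0.0743.
C₀ = D/Vd = 1064/272 ≈ 3.912 mcg/mL.
Before the 5th dose, 4 doses have been given. Superposition: Cmin = C₀·(f + f² + … + f^4).
≈ 3.912 × (0.0743 + 0.0055 + 0.0004 + 0.0000) ≈ 3.912 × 0.0802 ≈ 0.314 mcg/mL.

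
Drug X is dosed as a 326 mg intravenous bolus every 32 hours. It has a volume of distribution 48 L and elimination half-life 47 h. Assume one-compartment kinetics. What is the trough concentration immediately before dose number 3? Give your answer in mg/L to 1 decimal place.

f = (1/2)^(τ/t½) = (1/2)^(32/47) ≈ 0.6238.
C₀ = D/Vd = 326/48 ≈ 6.792 mg/L.
Before the 3rd dose, 2 doses have been given. Superposition: Cmin = C₀·(f + f²).
≈ 6.792 × (0.6238 + 0.3891) ≈ 6.792 × 1.0129 ≈ 6.880 mg/L.

6.9 mg/L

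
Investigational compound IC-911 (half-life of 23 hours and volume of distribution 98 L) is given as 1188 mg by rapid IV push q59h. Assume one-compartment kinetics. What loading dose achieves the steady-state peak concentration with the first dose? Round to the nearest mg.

f = (1/2)^(59/23) ≈ 0.168963; accumulation ratio R = 1/(1−f) ≈ 1.20332.
Loading dose to hit Cmax,ss on first dose: D_load = D_maint·R ≈ 1188 × 1.20332 ≈ 1429.54 mg.

1430 mg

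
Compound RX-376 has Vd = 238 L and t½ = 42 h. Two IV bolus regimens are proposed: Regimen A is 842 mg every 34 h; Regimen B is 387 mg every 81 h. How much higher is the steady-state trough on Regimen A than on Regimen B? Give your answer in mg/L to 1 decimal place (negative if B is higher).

4.1 mg/L

Regimen A: f = (1/2)^(34/42) ≈ 0.5706; Cmin,ss = (842/238)·f/(1−f) ≈ 4.701 mg/L.
Regimen B: f = (1/2)^(81/42) ≈ 0.2627; Cmin,ss = (387/238)·f/(1−f) ≈ 0.579 mg/L.
Difference ≈ 4.701 − 0.579 ≈ 4.122 mg/L.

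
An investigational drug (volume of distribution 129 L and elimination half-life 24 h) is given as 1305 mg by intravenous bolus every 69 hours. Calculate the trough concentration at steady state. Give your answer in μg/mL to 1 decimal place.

k = ln2/t½ = ln2/24 ≈ 0.028881 h⁻¹; fraction remaining f = e^(−kτ) = e^(−0.028881×69) ≈ 0.1363.
Each bolus raises the concentration by D/Vd = 1305/129 ≈ 10.116 μg/mL.
Steady-state trough Cmin,ss = C₀·f/(1−f) ≈ 10.116 × 0.1363/0.8637 ≈ 1.596 μg/mL.

1.6 μg/mL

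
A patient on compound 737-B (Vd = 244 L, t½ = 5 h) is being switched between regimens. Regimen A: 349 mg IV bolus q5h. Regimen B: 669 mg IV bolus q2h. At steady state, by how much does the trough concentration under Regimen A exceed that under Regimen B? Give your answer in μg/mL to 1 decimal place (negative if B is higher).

Regimen A: f = (1/2)^(5/5) ≈ 0.5000; Cmin,ss = (349/244)·f/(1−f) ≈ 1.430 μg/mL.
Regimen B: f = (1/2)^(2/5) ≈ 0.7579; Cmin,ss = (669/244)·f/(1−f) ≈ 8.583 μg/mL.
Difference ≈ 1.430 − 8.583 ≈ -7.153 μg/mL.

-7.2 μg/mL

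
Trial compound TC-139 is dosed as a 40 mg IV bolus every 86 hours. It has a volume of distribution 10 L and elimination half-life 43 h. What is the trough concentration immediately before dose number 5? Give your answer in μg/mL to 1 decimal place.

1.3 μg/mL

f = (1/2)^(τ/t½) = (1/2)^(86/43) ≈ 0.2500.
C₀ = D/Vd = 40/10 ≈ 4.000 μg/mL.
Before the 5th dose, 4 doses have been given. Superposition: Cmin = C₀·(f + f² + … + f^4).
≈ 4.000 × (0.2500 + 0.0625 + 0.0156 + 0.0039) ≈ 4.000 × 0.3320 ≈ 1.328 μg/mL.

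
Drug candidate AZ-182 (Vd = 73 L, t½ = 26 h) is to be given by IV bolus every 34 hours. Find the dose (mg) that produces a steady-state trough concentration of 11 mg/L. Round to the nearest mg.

τ/t½ = 34/26 ≈ 1.3077, so f = (1/2)^(34/26) ≈ 0.403967.
Cmin,ss = (D/Vd)·f/(1−f), so D = Cmin,ss·Vd·(1−f)/f.
D = 11 × 73 × (1−f)/f ≈ 11 × 73 × 1.47545 ≈ 1184.79 mg.

1185 mg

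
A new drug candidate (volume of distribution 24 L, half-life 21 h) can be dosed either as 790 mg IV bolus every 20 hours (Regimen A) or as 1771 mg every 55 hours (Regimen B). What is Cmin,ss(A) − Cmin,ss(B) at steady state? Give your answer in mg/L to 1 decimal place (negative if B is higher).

20.9 mg/L

Regimen A: f = (1/2)^(20/21) ≈ 0.5168; Cmin,ss = (790/24)·f/(1−f) ≈ 35.206 mg/L.
Regimen B: f = (1/2)^(55/21) ≈ 0.1628; Cmin,ss = (1771/24)·f/(1−f) ≈ 14.349 mg/L.
Difference ≈ 35.206 − 14.349 ≈ 20.857 mg/L.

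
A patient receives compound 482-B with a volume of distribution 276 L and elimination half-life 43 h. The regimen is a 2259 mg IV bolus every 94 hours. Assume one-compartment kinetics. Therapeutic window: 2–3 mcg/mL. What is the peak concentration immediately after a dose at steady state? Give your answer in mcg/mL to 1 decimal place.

10.5 mcg/mL

Over one 94-h interval, 94/43 ≈ 2.186 half-lives elapse, leaving f ≈ 0.2198 of each dose.
Accumulation ratio R = 1/(1 − f) ≈ 1/0.7802 ≈ 1.2817.
Each bolus raises the concentration by D/Vd = 2259/276 ≈ 8.185 mcg/mL.
Steady-state peak Cmax,ss = C₀·R ≈ 8.185 × 1.2817 ≈ 10.491 mcg/mL.
Peak 10.5 mcg/mL vs MTC 3 mcg/mL: exceeds toxic threshold.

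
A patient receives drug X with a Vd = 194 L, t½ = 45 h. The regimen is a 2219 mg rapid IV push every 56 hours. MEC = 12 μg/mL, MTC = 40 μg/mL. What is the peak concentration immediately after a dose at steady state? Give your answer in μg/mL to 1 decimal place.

k = ln2/t½ = ln2/45 ≈ 0.015403 h⁻¹; fraction remaining f = e^(−kτ) = e^(−0.015403×56) ≈ 0.4221.
Accumulation ratio R = 1/(1 − f) ≈ 1/0.5779 ≈ 1.7304.
Each bolus raises the concentration by D/Vd = 2219/194 ≈ 11.438 μg/mL.
Steady-state peak Cmax,ss = C₀·R ≈ 11.438 × 1.7304 ≈ 19.792 μg/mL.
Peak 19.8 μg/mL vs MTC 40 μg/mL: below toxic threshold.

19.8 μg/mL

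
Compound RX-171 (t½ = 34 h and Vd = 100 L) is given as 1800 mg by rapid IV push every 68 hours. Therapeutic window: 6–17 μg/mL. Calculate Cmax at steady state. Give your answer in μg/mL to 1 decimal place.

24.0 μg/mL

τ = 68 h = 2 half-lives, so f = (1/2)^2 = 0.25.
Accumulation ratio R = 1/(1 − f) = 1/0.75 = 4/3.
Single-dose peak C₀ = D/Vd = 1800/100 = 18 μg/mL.
Steady-state peak Cmax,ss = C₀·R = 18 × 4/3 ≈ 24.000 μg/mL.
Peak 24.0 μg/mL vs MTC 17 μg/mL: exceeds toxic threshold.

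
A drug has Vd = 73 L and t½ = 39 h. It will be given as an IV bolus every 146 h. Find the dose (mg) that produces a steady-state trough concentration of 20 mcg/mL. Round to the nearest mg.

τ/t½ = 146/39 ≈ 3.7436, so f = (1/2)^(146/39) ≈ 0.074656.
Cmin,ss = (D/Vd)·f/(1−f), so D = Cmin,ss·Vd·(1−f)/f.
D = 20 × 73 × (1−f)/f ≈ 20 × 73 × 12.39477 ≈ 18096.36 mg.

18096 mg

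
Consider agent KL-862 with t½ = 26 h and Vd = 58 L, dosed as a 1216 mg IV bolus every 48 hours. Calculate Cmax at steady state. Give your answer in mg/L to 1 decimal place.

29.0 mg/L

Over one 48-h interval, 48/26 ≈ 1.8462 half-lives elapse, leaving f ≈ 0.2781 of each dose.
Accumulation ratio R = 1/(1 − f) ≈ 1/0.7219 ≈ 1.3852.
Each bolus raises the concentration by D/Vd = 1216/58 ≈ 20.966 mg/L.
Cmax,ss = C₀/(1 − f) ≈ 20.966/0.7219 ≈ 29.043 mg/L.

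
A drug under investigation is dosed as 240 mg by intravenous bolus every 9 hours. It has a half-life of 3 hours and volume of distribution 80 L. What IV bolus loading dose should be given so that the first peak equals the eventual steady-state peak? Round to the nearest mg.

274 mg

f = (1/2)^(9/3) ≈ 0.125000; accumulation ratio R = 1/(1−f) ≈ 1.14286.
Loading dose to hit Cmax,ss on first dose: D_load = D_maint·R ≈ 240 × 1.14286 ≈ 274.29 mg.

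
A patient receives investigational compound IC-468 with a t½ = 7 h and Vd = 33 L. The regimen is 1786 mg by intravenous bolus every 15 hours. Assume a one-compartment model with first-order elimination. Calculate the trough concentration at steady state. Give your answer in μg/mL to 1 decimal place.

15.8 μg/mL

k = ln2/t½ = ln2/7 ≈ 0.099021 h⁻¹; fraction remaining f = e^(−kτ) = e^(−0.099021×15) ≈ 0.2264.
Accumulation ratio R = 1/(1 − f) ≈ 1/0.7736 ≈ 1.2927.
Single-dose peak C₀ = D/Vd = 1786/33 ≈ 54.121 μg/mL.
Cmax,ss = C₀/(1 − f) ≈ 54.121/0.7736 ≈ 69.960 μg/mL.
One interval later, Cmin,ss = Cmax,ss·e^(−kτ) ≈ 69.960 × 0.2264 ≈ 15.839 μg/mL.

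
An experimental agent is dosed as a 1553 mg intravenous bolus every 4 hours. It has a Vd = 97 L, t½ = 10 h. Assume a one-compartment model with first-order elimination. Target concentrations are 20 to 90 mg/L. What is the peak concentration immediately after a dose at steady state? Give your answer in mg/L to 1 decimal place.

k = ln2/t½ = ln2/10 ≈ 0.069315 h⁻¹; fraction remaining f = e^(−kτ) = e^(−0.069315×4) ≈ 0.7579.
At steady state, accumulation factor R = 1/(1 − e^(−kτ)) ≈ 4.1305.
Single-dose peak C₀ = D/Vd = 1553/97 ≈ 16.010 mg/L.
Steady-state peak Cmax,ss = C₀·R ≈ 16.010 × 4.1305 ≈ 66.129 mg/L.
Peak 66.1 mg/L vs MTC 90 mg/L: below toxic threshold.

66.1 mg/L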